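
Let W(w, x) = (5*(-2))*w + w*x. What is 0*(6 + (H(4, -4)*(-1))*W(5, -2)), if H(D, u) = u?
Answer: 0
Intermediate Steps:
W(w, x) = -10*w + w*x
0*(6 + (H(4, -4)*(-1))*W(5, -2)) = 0*(6 + (-4*(-1))*(5*(-10 - 2))) = 0*(6 + 4*(5*(-12))) = 0*(6 + 4*(-60)) = 0*(6 - 240) = 0*(-234) = 0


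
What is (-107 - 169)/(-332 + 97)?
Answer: 276/235 ≈ 1.1745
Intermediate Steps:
(-107 - 169)/(-332 + 97) = -276/(-235) = -276*(-1/235) = 276/235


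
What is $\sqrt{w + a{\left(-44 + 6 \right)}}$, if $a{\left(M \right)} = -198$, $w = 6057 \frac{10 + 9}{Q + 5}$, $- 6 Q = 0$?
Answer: $\frac{3 \sqrt{63385}}{5} \approx 151.06$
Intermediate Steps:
$Q = 0$ ($Q = \left(- \frac{1}{6}\right) 0 = 0$)
$w = \frac{115083}{5}$ ($w = 6057 \frac{10 + 9}{0 + 5} = 6057 \cdot \frac{19}{5} = \frac{115083}{5} \approx 23017.0$)
$\sqrt{w + a{\left(-44 + 6 \right)}} = \sqrt{\frac{115083}{5} - 198} = \sqrt{\frac{114093}{5}} = \frac{3 \sqrt{63385}}{5}$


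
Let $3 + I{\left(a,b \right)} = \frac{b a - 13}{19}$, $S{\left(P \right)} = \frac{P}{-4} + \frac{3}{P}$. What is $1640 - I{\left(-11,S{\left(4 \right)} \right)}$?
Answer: $\frac{124909}{76} \approx 1643.5$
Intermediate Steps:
$S{\left(P \right)} = \frac{3}{P} - \frac{P}{4}$ ($S{\left(P \right)} = P \left(- \frac{1}{4}\right) + \frac{3}{P} = - \frac{P}{4} + \frac{3}{P} = \frac{3}{P} - \frac{P}{4}$)
$I{\left(a,b \right)} = - \frac{70}{19} + \frac{a b}{19}$ ($I{\left(a,b \right)} = -3 + \frac{b a - 13}{19} = -3 + \left(a b - 13\right) \frac{1}{19} = -3 + \left(-13 + a b\right) \frac{1}{19} = -3 + \left(- \frac{13}{19} + \frac{a b}{19}\right) = - \frac{70}{19} + \frac{a b}{19}$)
$1640 - I{\left(-11,S{\left(4 \right)} \right)} = 1640 - \left(- \frac{70}{19} + \frac{1}{19} \left(-11\right) \left(\frac{3}{4} - 1\right)\right) = 1640 - \left(- \frac{70}{19} + \frac{1}{19} \left(-11\right) \left(- \frac{1}{4}\right)\right) = 1640 - \left(- \frac{70}{19} + \frac{11}{76}\right) = 1640 - - \frac{269}{76} = 1640 + \frac{269}{76} = \frac{124909}{76}$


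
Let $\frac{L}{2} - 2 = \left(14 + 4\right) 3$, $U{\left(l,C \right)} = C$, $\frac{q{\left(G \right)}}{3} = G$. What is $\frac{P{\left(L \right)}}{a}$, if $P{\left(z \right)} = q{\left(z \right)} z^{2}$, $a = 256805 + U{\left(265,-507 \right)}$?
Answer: $\frac{301056}{18307} \approx 16.445$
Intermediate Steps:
$q{\left(G \right)} = 3 G$
$L = 112$ ($L = 4 + 2 \left(14 + 4\right) 3 = 4 + 2 \cdot 18 \cdot 3 = 4 + 2 \cdot 54 = 4 + 108 = 112$)
$a = 256298$ ($a = 256805 - 507 = 256298$)
$P{\left(z \right)} = 3 z^{3}$ ($P{\left(z \right)} = 3 z z^{2} = 3 z^{3}$)
$\frac{P{\left(L \right)}}{a} = \frac{3 \cdot 112^{3}}{256298} = 3 \cdot 1404928 \cdot \frac{1}{256298} = 4214784 \cdot \frac{1}{256298} = \frac{301056}{18307}$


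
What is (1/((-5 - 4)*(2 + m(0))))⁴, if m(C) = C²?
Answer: 1/104976 ≈ 9.5260e-6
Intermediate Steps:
(1/((-5 - 4)*(2 + m(0))))⁴ = (1/((-5 - 4)*(2 + 0²)))⁴ = (1/(-9*(2 + 0)))⁴ = (1/(-9*2))⁴ = (1/(-18))⁴ = (-1/18)⁴ = 1/104976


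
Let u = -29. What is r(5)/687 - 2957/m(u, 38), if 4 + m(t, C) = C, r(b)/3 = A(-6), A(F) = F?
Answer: -677357/7786 ≈ -86.997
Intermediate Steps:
r(b) = -18 (r(b) = 3*(-6) = -18)
m(t, C) = -4 + C
r(5)/687 - 2957/m(u, 38) = -18/687 - 2957/(-4 + 38) = -18*1/687 - 2957/34 = -6/229 - 2957*1/34 = -6/229 - 2957/34 = -677357/7786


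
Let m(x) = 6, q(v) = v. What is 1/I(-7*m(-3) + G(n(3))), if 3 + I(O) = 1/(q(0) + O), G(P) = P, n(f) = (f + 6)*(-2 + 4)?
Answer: -24/73 ≈ -0.32877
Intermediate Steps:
n(f) = 12 + 2*f (n(f) = (6 + f)*2 = 12 + 2*f)
I(O) = -3 + 1/O (I(O) = -3 + 1/(0 + O) = -3 + 1/O)
1/I(-7*m(-3) + G(n(3))) = 1/(-3 + 1/(-7*6 + (12 + 2*3))) = 1/(-3 + 1/(-42 + (12 + 6))) = 1/(-3 + 1/(-42 + 18)) = 1/(-3 + 1/(-24)) = 1/(-3 - 1/24) = 1/(-73/24) = -24/73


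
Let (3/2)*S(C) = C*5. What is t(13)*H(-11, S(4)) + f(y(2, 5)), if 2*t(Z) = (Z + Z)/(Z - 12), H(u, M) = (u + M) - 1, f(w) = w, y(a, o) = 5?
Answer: 67/3 ≈ 22.333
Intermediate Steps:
S(C) = 10*C/3 (S(C) = 2*(C*5)/3 = 2*(5*C)/3 = 10*C/3)
H(u, M) = -1 + M + u (H(u, M) = (M + u) - 1 = -1 + M + u)
t(Z) = Z/(-12 + Z) (t(Z) = ((Z + Z)/(Z - 12))/2 = ((2*Z)/(-12 + Z))/2 = (2*Z/(-12 + Z))/2 = Z/(-12 + Z))
t(13)*H(-11, S(4)) + f(y(2, 5)) = (13/(-12 + 13))*(-1 + (10/3)*4 - 11) + 5 = (13/1)*(-1 + 40/3 - 11) + 5 = (13*1)*(4/3) + 5 = 13*(4/3) + 5 = 52/3 + 5 = 67/3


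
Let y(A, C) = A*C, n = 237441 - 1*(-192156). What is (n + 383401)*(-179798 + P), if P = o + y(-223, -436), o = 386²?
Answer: 54004205148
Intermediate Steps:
n = 429597 (n = 237441 + 192156 = 429597)
o = 148996
P = 246224 (P = 148996 - 223*(-436) = 148996 + 97228 = 246224)
(n + 383401)*(-179798 + P) = (429597 + 383401)*(-179798 + 246224) = 812998*66426 = 54004205148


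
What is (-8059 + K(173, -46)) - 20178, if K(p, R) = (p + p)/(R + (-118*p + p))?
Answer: -572844365/20287 ≈ -28237.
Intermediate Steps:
K(p, R) = 2*p/(R - 117*p) (K(p, R) = (2*p)/(R - 117*p) = 2*p/(R - 117*p))
(-8059 + K(173, -46)) - 20178 = (-8059 + 2*173/(-46 - 117*173)) - 20178 = (-8059 + 2*173/(-46 - 20241)) - 20178 = (-8059 + 2*173/(-20287)) - 20178 = (-8059 + 2*173*(-1/20287)) - 20178 = (-8059 - 346/20287) - 20178 = -163493279/20287 - 20178 = -572844365/20287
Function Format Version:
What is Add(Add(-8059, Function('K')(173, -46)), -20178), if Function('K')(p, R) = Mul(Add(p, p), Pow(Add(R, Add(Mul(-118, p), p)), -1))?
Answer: Rational(-572844365, 20287) ≈ -28237.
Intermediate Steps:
Function('K')(p, R) = Mul(2, p, Pow(Add(R, Mul(-117, p)), -1)) (Function('K')(p, R) = Mul(Mul(2, p), Pow(Add(R, Mul(-117, p)), -1)) = Mul(2, p, Pow(Add(R, Mul(-117, p)), -1)))
Add(Add(-8059, Function('K')(173, -46)), -20178) = Add(Add(-8059, Mul(2, 173, Pow(Add(-46, Mul(-117, 173)), -1))), -20178) = Add(Add(-8059, Mul(2, 173, Pow(Add(-46, -20241), -1))), -20178) = Add(Add(-8059, Mul(2, 173, Pow(-20287, -1))), -20178) = Add(Add(-8059, Mul(2, 173, Rational(-1, 20287))), -20178) = Add(Add(-8059, Rational(-346, 20287)), -20178) = Add(Rational(-163493279, 20287), -20178) = Rational(-572844365, 20287)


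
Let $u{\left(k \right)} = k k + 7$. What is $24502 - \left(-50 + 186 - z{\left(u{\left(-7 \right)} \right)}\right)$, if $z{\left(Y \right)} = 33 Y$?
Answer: $26214$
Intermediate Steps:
$u{\left(k \right)} = 7 + k^{2}$ ($u{\left(k \right)} = k^{2} + 7 = 7 + k^{2}$)
$24502 - \left(-50 + 186 - z{\left(u{\left(-7 \right)} \right)}\right) = 24502 - \left(-50 + 186 - 33 \left(7 + \left(-7\right)^{2}\right)\right) = 24502 + \left(33 \left(7 + 49\right) - \left(-50 + 186\right)\right) = 24502 + \left(33 \cdot 56 - 136\right) = 24502 + \left(1848 - 136\right) = 24502 + 1712 = 26214$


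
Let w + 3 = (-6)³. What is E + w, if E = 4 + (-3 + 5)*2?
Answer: -211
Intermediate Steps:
w = -219 (w = -3 + (-6)³ = -3 - 216 = -219)
E = 8 (E = 4 + 2*2 = 4 + 4 = 8)
E + w = 8 - 219 = -211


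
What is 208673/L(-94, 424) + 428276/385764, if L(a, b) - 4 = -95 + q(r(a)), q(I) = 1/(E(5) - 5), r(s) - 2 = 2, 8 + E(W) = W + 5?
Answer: -60344561473/26424834 ≈ -2283.6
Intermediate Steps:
E(W) = -3 + W (E(W) = -8 + (W + 5) = -8 + (5 + W) = -3 + W)
r(s) = 4 (r(s) = 2 + 2 = 4)
q(I) = -1/3 (q(I) = 1/((-3 + 5) - 5) = 1/(2 - 5) = 1/(-3) = -1/3)
L(a, b) = -274/3 (L(a, b) = 4 + (-95 - 1/3) = 4 - 286/3 = -274/3)
208673/L(-94, 424) + 428276/385764 = 208673/(-274/3) + 428276/385764 = 208673*(-3/274) + 428276*(1/385764) = -626019/274 + 107069/96441 = -60344561473/26424834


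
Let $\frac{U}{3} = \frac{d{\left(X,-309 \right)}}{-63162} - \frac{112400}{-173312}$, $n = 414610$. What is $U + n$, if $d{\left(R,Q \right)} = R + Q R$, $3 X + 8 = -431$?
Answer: $\frac{12893814330773}{31098672} \approx 4.1461 \cdot 10^{5}$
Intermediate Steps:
$X = - \frac{439}{3}$ ($X = - \frac{8}{3} + \frac{1}{3} \left(-431\right) = - \frac{8}{3} - \frac{431}{3} = - \frac{439}{3} \approx -146.33$)
$U = - \frac{6067147}{31098672}$ ($U = 3 \left(\frac{\left(- \frac{439}{3}\right) \left(1 - 309\right)}{-63162} - \frac{112400}{-173312}\right) = 3 \left(\left(- \frac{439}{3}\right) \left(-308\right) \left(- \frac{1}{63162}\right) - - \frac{7025}{10832}\right) = 3 \left(\frac{135212}{3} \left(- \frac{1}{63162}\right) + \frac{7025}{10832}\right) = 3 \left(- \frac{6146}{8613} + \frac{7025}{10832}\right) = 3 \left(- \frac{6067147}{93296016}\right) = - \frac{6067147}{31098672} \approx -0.19509$)
$U + n = - \frac{6067147}{31098672} + 414610 = \frac{12893814330773}{31098672}$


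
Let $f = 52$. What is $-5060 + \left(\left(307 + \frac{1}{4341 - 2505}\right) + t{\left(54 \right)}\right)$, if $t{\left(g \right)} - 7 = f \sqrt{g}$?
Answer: $- \frac{8713655}{1836} + 156 \sqrt{6} \approx -4363.9$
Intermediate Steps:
$t{\left(g \right)} = 7 + 52 \sqrt{g}$
$-5060 + \left(\left(307 + \frac{1}{4341 - 2505}\right) + t{\left(54 \right)}\right) = -5060 + \left(\left(307 + \frac{1}{4341 - 2505}\right) + \left(7 + 52 \sqrt{54}\right)\right) = -5060 + \left(\left(307 + \frac{1}{1836}\right) + \left(7 + 52 \cdot 3 \sqrt{6}\right)\right) = -5060 + \left(\left(307 + \frac{1}{1836}\right) + \left(7 + 156 \sqrt{6}\right)\right) = -5060 + \left(\frac{563653}{1836} + \left(7 + 156 \sqrt{6}\right)\right) = -5060 + \left(\frac{576505}{1836} + 156 \sqrt{6}\right) = - \frac{8713655}{1836} + 156 \sqrt{6}$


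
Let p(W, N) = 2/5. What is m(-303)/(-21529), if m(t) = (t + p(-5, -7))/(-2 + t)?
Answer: -1513/32831725 ≈ -4.6083e-5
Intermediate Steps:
p(W, N) = ⅖ (p(W, N) = 2*(⅕) = ⅖)
m(t) = (⅖ + t)/(-2 + t) (m(t) = (t + ⅖)/(-2 + t) = (⅖ + t)/(-2 + t))
m(-303)/(-21529) = ((⅖ - 303)/(-2 - 303))/(-21529) = (-1513/5/(-305))*(-1/21529) = -1/305*(-1513/5)*(-1/21529) = (1513/1525)*(-1/21529) = -1513/32831725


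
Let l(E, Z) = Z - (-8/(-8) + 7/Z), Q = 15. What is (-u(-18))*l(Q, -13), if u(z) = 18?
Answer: 3150/13 ≈ 242.31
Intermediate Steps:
l(E, Z) = -1 + Z - 7/Z (l(E, Z) = Z - (-8*(-⅛) + 7/Z) = Z - (1 + 7/Z) = Z + (-1 - 7/Z) = -1 + Z - 7/Z)
(-u(-18))*l(Q, -13) = (-1*18)*(-1 - 13 - 7/(-13)) = -18*(-1 - 13 - 7*(-1/13)) = -18*(-1 - 13 + 7/13) = -18*(-175/13) = 3150/13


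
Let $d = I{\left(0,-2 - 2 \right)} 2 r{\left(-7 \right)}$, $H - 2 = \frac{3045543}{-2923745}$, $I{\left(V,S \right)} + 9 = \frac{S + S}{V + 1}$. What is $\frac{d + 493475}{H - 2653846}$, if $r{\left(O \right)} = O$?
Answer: $- \frac{1443490915185}{7759166171323} \approx -0.18604$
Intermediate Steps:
$I{\left(V,S \right)} = -9 + \frac{2 S}{1 + V}$ ($I{\left(V,S \right)} = -9 + \frac{S + S}{V + 1} = -9 + \frac{2 S}{1 + V}$)
$H = \frac{2801947}{2923745}$ ($H = 2 + \frac{3045543}{-2923745} = 2 + 3045543 \left(- \frac{1}{2923745}\right) = 2 - \frac{3045543}{2923745} = \frac{2801947}{2923745} \approx 0.95834$)
$d = 238$ ($d = \frac{-9 - 0 + 2 \left(-2 - 2\right)}{1 + 0} \cdot 2 \left(-7\right) = \frac{-9 + 0 + 2 \left(-4\right)}{1} \cdot 2 \left(-7\right) = 1 \left(-9 + 0 - 8\right) 2 \left(-7\right) = 1 \left(-17\right) 2 \left(-7\right) = \left(-17\right) 2 \left(-7\right) = \left(-34\right) \left(-7\right) = 238$)
$\frac{d + 493475}{H - 2653846} = \frac{238 + 493475}{\frac{2801947}{2923745} - 2653846} = \frac{493713}{- \frac{7759166171323}{2923745}} = 493713 \left(- \frac{2923745}{7759166171323}\right) = - \frac{1443490915185}{7759166171323}$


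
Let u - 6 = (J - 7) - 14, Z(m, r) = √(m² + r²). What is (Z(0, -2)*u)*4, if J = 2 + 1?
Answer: -96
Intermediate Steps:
J = 3
u = -12 (u = 6 + ((3 - 7) - 14) = 6 + (-4 - 14) = 6 - 18 = -12)
(Z(0, -2)*u)*4 = (√(0² + (-2)²)*(-12))*4 = (√(0 + 4)*(-12))*4 = (√4*(-12))*4 = (2*(-12))*4 = -24*4 = -96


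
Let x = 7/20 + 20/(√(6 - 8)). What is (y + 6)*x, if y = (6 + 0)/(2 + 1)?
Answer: 14/5 - 80*I*√2 ≈ 2.8 - 113.14*I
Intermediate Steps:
y = 2 (y = 6/3 = 6*(⅓) = 2)
x = 7/20 - 10*I*√2 (x = 7*(1/20) + 20/(√(-2)) = 7/20 + 20/((I*√2)) = 7/20 + 20*(-I*√2/2) = 7/20 - 10*I*√2 ≈ 0.35 - 14.142*I)
(y + 6)*x = (2 + 6)*(7/20 - 10*I*√2) = 8*(7/20 - 10*I*√2) = 14/5 - 80*I*√2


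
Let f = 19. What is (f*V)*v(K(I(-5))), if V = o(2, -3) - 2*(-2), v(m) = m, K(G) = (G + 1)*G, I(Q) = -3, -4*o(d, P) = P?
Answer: 1083/2 ≈ 541.50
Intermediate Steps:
o(d, P) = -P/4
K(G) = G*(1 + G) (K(G) = (1 + G)*G = G*(1 + G))
V = 19/4 (V = -¼*(-3) - 2*(-2) = ¾ + 4 = 19/4 ≈ 4.7500)
(f*V)*v(K(I(-5))) = (19*(19/4))*(-3*(1 - 3)) = 361*(-3*(-2))/4 = (361/4)*6 = 1083/2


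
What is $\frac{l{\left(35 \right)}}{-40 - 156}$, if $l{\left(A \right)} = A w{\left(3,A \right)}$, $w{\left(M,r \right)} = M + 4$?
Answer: $- \frac{5}{4} \approx -1.25$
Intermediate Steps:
$w{\left(M,r \right)} = 4 + M$
$l{\left(A \right)} = 7 A$ ($l{\left(A \right)} = A \left(4 + 3\right) = A 7 = 7 A$)
$\frac{l{\left(35 \right)}}{-40 - 156} = \frac{7 \cdot 35}{-40 - 156} = \frac{1}{-196} \cdot 245 = \left(- \frac{1}{196}\right) 245 = - \frac{5}{4}$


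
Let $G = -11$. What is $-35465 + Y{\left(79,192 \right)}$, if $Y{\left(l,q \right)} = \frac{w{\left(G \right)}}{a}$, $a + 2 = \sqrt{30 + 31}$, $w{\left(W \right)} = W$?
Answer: $- \frac{2021527}{57} - \frac{11 \sqrt{61}}{57} \approx -35467.0$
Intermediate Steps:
$a = -2 + \sqrt{61}$ ($a = -2 + \sqrt{30 + 31} = -2 + \sqrt{61} \approx 5.8102$)
$Y{\left(l,q \right)} = - \frac{11}{-2 + \sqrt{61}}$
$-35465 + Y{\left(79,192 \right)} = -35465 + \frac{11}{2 - \sqrt{61}}$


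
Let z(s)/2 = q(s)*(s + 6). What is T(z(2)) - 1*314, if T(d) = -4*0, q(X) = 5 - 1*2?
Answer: -314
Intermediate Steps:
q(X) = 3 (q(X) = 5 - 2 = 3)
z(s) = 36 + 6*s (z(s) = 2*(3*(s + 6)) = 2*(3*(6 + s)) = 2*(18 + 3*s) = 36 + 6*s)
T(d) = 0
T(z(2)) - 1*314 = 0 - 1*314 = 0 - 314 = -314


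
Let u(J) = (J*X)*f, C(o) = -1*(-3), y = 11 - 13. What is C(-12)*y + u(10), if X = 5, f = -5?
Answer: -256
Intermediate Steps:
y = -2
C(o) = 3
u(J) = -25*J (u(J) = (J*5)*(-5) = (5*J)*(-5) = -25*J)
C(-12)*y + u(10) = 3*(-2) - 25*10 = -6 - 250 = -256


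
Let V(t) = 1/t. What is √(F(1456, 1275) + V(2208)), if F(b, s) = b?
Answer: 1793*√138/552 ≈ 38.158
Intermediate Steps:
√(F(1456, 1275) + V(2208)) = √(1456 + 1/2208) = √(3214849/2208) = 1793*√138/552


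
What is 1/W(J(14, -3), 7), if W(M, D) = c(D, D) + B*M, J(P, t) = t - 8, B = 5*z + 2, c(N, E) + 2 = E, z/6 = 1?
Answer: -1/347 ≈ -0.0028818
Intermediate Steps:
z = 6 (z = 6*1 = 6)
c(N, E) = -2 + E
B = 32 (B = 5*6 + 2 = 30 + 2 = 32)
J(P, t) = -8 + t
W(M, D) = -2 + D + 32*M (W(M, D) = (-2 + D) + 32*M = -2 + D + 32*M)
1/W(J(14, -3), 7) = 1/(-2 + 7 + 32*(-8 - 3)) = 1/(-2 + 7 + 32*(-11)) = 1/(-2 + 7 - 352) = 1/(-347) = -1/347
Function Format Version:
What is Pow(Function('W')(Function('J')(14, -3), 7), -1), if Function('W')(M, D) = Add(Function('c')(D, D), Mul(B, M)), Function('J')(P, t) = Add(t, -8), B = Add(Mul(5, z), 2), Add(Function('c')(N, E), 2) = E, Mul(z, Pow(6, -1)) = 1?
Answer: Rational(-1, 347) ≈ -0.0028818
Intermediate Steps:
z = 6 (z = Mul(6, 1) = 6)
Function('c')(N, E) = Add(-2, E)
B = 32 (B = Add(Mul(5, 6), 2) = Add(30, 2) = 32)
Function('J')(P, t) = Add(-8, t)
Function('W')(M, D) = Add(-2, D, Mul(32, M)) (Function('W')(M, D) = Add(Add(-2, D), Mul(32, M)) = Add(-2, D, Mul(32, M)))
Pow(Function('W')(Function('J')(14, -3), 7), -1) = Pow(Add(-2, 7, Mul(32, Add(-8, -3))), -1) = Pow(Add(-2, 7, Mul(32, -11)), -1) = Pow(Add(-2, 7, -352), -1) = Pow(-347, -1) = Rational(-1, 347)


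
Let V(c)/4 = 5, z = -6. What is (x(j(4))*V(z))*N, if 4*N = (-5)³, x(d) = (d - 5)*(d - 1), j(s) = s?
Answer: 1875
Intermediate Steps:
x(d) = (-1 + d)*(-5 + d) (x(d) = (-5 + d)*(-1 + d) = (-1 + d)*(-5 + d))
V(c) = 20 (V(c) = 4*5 = 20)
N = -125/4 (N = (¼)*(-5)³ = (¼)*(-125) = -125/4 ≈ -31.250)
(x(j(4))*V(z))*N = ((5 + 4² - 6*4)*20)*(-125/4) = ((5 + 16 - 24)*20)*(-125/4) = -3*20*(-125/4) = -60*(-125/4) = 1875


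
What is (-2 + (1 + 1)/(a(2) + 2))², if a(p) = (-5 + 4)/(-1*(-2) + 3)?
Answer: 64/81 ≈ 0.79012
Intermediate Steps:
a(p) = -⅕ (a(p) = -1/(2 + 3) = -1/5 = -1*⅕ = -⅕)
(-2 + (1 + 1)/(a(2) + 2))² = (-2 + (1 + 1)/(-⅕ + 2))² = (-2 + 2/(9/5))² = (-2 + 2*(5/9))² = (-2 + 10/9)² = (-8/9)² = 64/81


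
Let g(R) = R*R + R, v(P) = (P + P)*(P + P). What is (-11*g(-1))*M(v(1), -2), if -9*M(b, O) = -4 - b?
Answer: 0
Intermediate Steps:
v(P) = 4*P² (v(P) = (2*P)*(2*P) = 4*P²)
g(R) = R + R² (g(R) = R² + R = R + R²)
M(b, O) = 4/9 + b/9 (M(b, O) = -(-4 - b)/9 = 4/9 + b/9)
(-11*g(-1))*M(v(1), -2) = (-(-11)*(1 - 1))*(4/9 + (4*1²)/9) = (-(-11)*0)*(4/9 + (4*1)/9) = (-11*0)*(4/9 + (⅑)*4) = 0*(4/9 + 4/9) = 0*(8/9) = 0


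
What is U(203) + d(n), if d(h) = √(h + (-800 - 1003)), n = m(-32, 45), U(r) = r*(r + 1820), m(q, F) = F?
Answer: 410669 + I*√1758 ≈ 4.1067e+5 + 41.929*I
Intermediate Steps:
U(r) = r*(1820 + r)
n = 45
d(h) = √(-1803 + h) (d(h) = √(h - 1803) = √(-1803 + h))
U(203) + d(n) = 203*(1820 + 203) + √(-1803 + 45) = 203*2023 + √(-1758) = 410669 + I*√1758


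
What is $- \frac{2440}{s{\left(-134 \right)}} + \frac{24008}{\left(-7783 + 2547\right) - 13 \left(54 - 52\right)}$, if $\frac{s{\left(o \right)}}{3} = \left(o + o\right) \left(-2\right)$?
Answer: $- \frac{357251}{58759} \approx -6.0799$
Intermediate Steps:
$s{\left(o \right)} = - 12 o$ ($s{\left(o \right)} = 3 \left(o + o\right) \left(-2\right) = 3 \cdot 2 o \left(-2\right) = 3 \left(- 4 o\right) = - 12 o$)
$- \frac{2440}{s{\left(-134 \right)}} + \frac{24008}{\left(-7783 + 2547\right) - 13 \left(54 - 52\right)} = - \frac{2440}{\left(-12\right) \left(-134\right)} + \frac{24008}{\left(-7783 + 2547\right) - 13 \left(54 - 52\right)} = - \frac{2440}{1608} + \frac{24008}{-5236 - 26} = \left(-2440\right) \frac{1}{1608} + \frac{24008}{-5236 - 26} = - \frac{305}{201} + \frac{24008}{-5262} = - \frac{305}{201} + 24008 \left(- \frac{1}{5262}\right) = - \frac{305}{201} - \frac{12004}{2631} = - \frac{357251}{58759}$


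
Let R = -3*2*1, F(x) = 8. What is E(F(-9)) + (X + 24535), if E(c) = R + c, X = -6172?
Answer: 18365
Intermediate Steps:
R = -6 (R = -6*1 = -6)
E(c) = -6 + c
E(F(-9)) + (X + 24535) = (-6 + 8) + (-6172 + 24535) = 2 + 18363 = 18365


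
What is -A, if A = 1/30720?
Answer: -1/30720 ≈ -3.2552e-5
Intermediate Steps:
A = 1/30720 ≈ 3.2552e-5
-A = -1*1/30720 = -1/30720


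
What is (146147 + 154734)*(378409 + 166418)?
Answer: 163928092587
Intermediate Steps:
(146147 + 154734)*(378409 + 166418) = 300881*544827 = 163928092587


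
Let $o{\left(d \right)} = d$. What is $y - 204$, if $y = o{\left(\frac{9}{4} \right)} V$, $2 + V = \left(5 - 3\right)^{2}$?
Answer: $- \frac{399}{2} \approx -199.5$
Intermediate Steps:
$V = 2$ ($V = -2 + \left(5 - 3\right)^{2} = -2 + 2^{2} = -2 + 4 = 2$)
$y = \frac{9}{2}$ ($y = \frac{9}{4} \cdot 2 = \frac{9}{2} \approx 4.5$)
$y - 204 = \frac{9}{2} - 204 = - \frac{399}{2}$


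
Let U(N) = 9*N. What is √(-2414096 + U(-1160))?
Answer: 2*I*√606134 ≈ 1557.1*I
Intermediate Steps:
√(-2414096 + U(-1160)) = √(-2414096 + 9*(-1160)) = √(-2414096 - 10440) = √(-2424536) = 2*I*√606134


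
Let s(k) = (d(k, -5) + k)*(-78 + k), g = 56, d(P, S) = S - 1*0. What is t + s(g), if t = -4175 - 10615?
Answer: -15912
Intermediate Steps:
d(P, S) = S (d(P, S) = S + 0 = S)
s(k) = (-78 + k)*(-5 + k) (s(k) = (-5 + k)*(-78 + k) = (-78 + k)*(-5 + k))
t = -14790
t + s(g) = -14790 + (390 + 56² - 83*56) = -14790 + (390 + 3136 - 4648) = -14790 - 1122 = -15912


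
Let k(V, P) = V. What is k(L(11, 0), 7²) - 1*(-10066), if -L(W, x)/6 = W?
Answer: 10000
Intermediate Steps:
L(W, x) = -6*W
k(L(11, 0), 7²) - 1*(-10066) = -6*11 - 1*(-10066) = -66 + 10066 = 10000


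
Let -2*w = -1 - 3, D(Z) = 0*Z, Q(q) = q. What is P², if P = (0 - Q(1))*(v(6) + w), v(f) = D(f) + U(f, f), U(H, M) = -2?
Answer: 0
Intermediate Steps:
D(Z) = 0
v(f) = -2 (v(f) = 0 - 2 = -2)
w = 2 (w = -(-1 - 3)/2 = -½*(-4) = 2)
P = 0 (P = (0 - 1*1)*(-2 + 2) = (0 - 1)*0 = -1*0 = 0)
P² = 0² = 0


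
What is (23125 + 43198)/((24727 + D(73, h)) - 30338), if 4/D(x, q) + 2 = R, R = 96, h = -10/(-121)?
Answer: -3117181/263715 ≈ -11.820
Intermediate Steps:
h = 10/121 (h = -10*(-1/121) = 10/121 ≈ 0.082645)
D(x, q) = 2/47 (D(x, q) = 4/(-2 + 96) = 4/94 = 4*(1/94) = 2/47)
(23125 + 43198)/((24727 + D(73, h)) - 30338) = (23125 + 43198)/((24727 + 2/47) - 30338) = 66323/(1162171/47 - 30338) = 66323/(-263715/47) = 66323*(-47/263715) = -3117181/263715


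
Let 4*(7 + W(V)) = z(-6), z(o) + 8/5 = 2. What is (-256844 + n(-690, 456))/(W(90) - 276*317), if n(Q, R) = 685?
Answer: 2561590/874989 ≈ 2.9276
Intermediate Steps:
z(o) = ⅖ (z(o) = -8/5 + 2 = ⅖)
W(V) = -69/10 (W(V) = -7 + (¼)*(⅖) = -7 + ⅒ = -69/10)
(-256844 + n(-690, 456))/(W(90) - 276*317) = (-256844 + 685)/(-69/10 - 276*317) = -256159/(-69/10 - 87492) = -256159/(-874989/10) = -256159*(-10/874989) = 2561590/874989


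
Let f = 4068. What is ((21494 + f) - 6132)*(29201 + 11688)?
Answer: 794473270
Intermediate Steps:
((21494 + f) - 6132)*(29201 + 11688) = ((21494 + 4068) - 6132)*(29201 + 11688) = (25562 - 6132)*40889 = 19430*40889 = 794473270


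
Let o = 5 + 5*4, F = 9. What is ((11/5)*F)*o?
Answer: 495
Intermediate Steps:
o = 25 (o = 5 + 20 = 25)
((11/5)*F)*o = ((11/5)*9)*25 = (99/5)*25 = 495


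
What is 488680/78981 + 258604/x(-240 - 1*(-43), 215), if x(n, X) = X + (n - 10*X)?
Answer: -4845734191/42096873 ≈ -115.11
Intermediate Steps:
x(n, X) = n - 9*X
488680/78981 + 258604/x(-240 - 1*(-43), 215) = 488680/78981 + 258604/((-240 - 1*(-43)) - 9*215) = 488680*(1/78981) + 258604/((-240 + 43) - 1935) = 488680/78981 + 258604/(-197 - 1935) = 488680/78981 + 258604/(-2132) = 488680/78981 + 258604*(-1/2132) = 488680/78981 - 64651/533 = -4845734191/42096873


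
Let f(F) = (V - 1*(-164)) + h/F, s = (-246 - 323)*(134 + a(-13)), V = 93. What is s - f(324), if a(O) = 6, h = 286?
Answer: -12946697/162 ≈ -79918.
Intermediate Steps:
s = -79660 (s = (-246 - 323)*(134 + 6) = -569*140 = -79660)
f(F) = 257 + 286/F (f(F) = (93 - 1*(-164)) + 286/F = (93 + 164) + 286/F = 257 + 286/F)
s - f(324) = -79660 - (257 + 286/324) = -79660 - (257 + 286*(1/324)) = -79660 - (257 + 143/162) = -79660 - 1*41777/162 = -79660 - 41777/162 = -12946697/162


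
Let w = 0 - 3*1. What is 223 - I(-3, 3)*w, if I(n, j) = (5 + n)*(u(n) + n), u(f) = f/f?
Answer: 211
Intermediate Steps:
u(f) = 1
I(n, j) = (1 + n)*(5 + n) (I(n, j) = (5 + n)*(1 + n) = (1 + n)*(5 + n))
w = -3 (w = 0 - 3 = -3)
223 - I(-3, 3)*w = 223 - (5 + (-3)**2 + 6*(-3))*(-3) = 223 - (5 + 9 - 18)*(-3) = 223 - (-4)*(-3) = 223 - 1*12 = 223 - 12 = 211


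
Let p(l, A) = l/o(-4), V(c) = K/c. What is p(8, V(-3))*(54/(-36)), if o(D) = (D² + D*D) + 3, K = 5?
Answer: -12/35 ≈ -0.34286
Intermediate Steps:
o(D) = 3 + 2*D² (o(D) = (D² + D²) + 3 = 2*D² + 3 = 3 + 2*D²)
V(c) = 5/c
p(l, A) = l/35 (p(l, A) = l/(3 + 2*(-4)²) = l/(3 + 2*16) = l/(3 + 32) = l/35)
p(8, V(-3))*(54/(-36)) = ((1/35)*8)*(54/(-36)) = 8*(54*(-1/36))/35 = (8/35)*(-3/2) = -12/35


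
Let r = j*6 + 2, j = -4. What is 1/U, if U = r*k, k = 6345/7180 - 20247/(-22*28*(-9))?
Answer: 30156/1836613 ≈ 0.016419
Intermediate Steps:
r = -22 (r = -4*6 + 2 = -24 + 2 = -22)
k = -1836613/663432 (k = 6345*(1/7180) - 20247/((-616*(-9))) = 1269/1436 - 20247/5544 = 1269/1436 - 20247*1/5544 = 1269/1436 - 6749/1848 = -1836613/663432 ≈ -2.7684)
U = 1836613/30156 (U = -22*(-1836613/663432) = 1836613/30156 ≈ 60.904)
1/U = 1/(1836613/30156) = 30156/1836613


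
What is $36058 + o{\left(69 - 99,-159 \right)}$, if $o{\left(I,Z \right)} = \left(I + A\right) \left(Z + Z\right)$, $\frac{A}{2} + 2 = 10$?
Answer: $40510$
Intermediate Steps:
$A = 16$ ($A = -4 + 2 \cdot 10 = -4 + 20 = 16$)
$o{\left(I,Z \right)} = 2 Z \left(16 + I\right)$ ($o{\left(I,Z \right)} = \left(I + 16\right) \left(Z + Z\right) = \left(16 + I\right) 2 Z = 2 Z \left(16 + I\right)$)
$36058 + o{\left(69 - 99,-159 \right)} = 36058 + 2 \left(-159\right) \left(16 + \left(69 - 99\right)\right) = 36058 + 2 \left(-159\right) \left(16 - 30\right) = 36058 + 2 \left(-159\right) \left(-14\right) = 36058 + 4452 = 40510$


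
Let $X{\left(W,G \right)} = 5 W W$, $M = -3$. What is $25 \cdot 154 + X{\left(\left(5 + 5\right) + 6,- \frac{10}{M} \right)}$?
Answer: $5130$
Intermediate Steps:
$X{\left(W,G \right)} = 5 W^{2}$
$25 \cdot 154 + X{\left(\left(5 + 5\right) + 6,- \frac{10}{M} \right)} = 25 \cdot 154 + 5 \left(\left(5 + 5\right) + 6\right)^{2} = 3850 + 5 \left(10 + 6\right)^{2} = 3850 + 5 \cdot 16^{2} = 3850 + 5 \cdot 256 = 3850 + 1280 = 5130$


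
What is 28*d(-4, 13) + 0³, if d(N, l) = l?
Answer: 364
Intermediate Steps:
28*d(-4, 13) + 0³ = 28*13 + 0³ = 364 + 0 = 364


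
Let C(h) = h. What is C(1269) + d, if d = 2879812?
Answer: 2881081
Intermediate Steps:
C(1269) + d = 1269 + 2879812 = 2881081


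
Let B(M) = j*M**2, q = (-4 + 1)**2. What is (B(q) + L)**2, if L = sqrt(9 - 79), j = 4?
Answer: (324 + I*sqrt(70))**2 ≈ 1.0491e+5 + 5421.6*I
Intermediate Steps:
q = 9 (q = (-3)**2 = 9)
B(M) = 4*M**2
L = I*sqrt(70) (L = sqrt(-70) = I*sqrt(70) ≈ 8.3666*I)
(B(q) + L)**2 = (4*9**2 + I*sqrt(70))**2 = (4*81 + I*sqrt(70))**2 = (324 + I*sqrt(70))**2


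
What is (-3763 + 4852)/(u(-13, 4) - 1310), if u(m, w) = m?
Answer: -121/147 ≈ -0.82313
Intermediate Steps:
(-3763 + 4852)/(u(-13, 4) - 1310) = (-3763 + 4852)/(-13 - 1310) = 1089/(-1323) = 1089*(-1/1323) = -121/147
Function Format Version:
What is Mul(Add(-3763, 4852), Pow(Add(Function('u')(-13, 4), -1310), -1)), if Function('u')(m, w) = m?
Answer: Rational(-121, 147) ≈ -0.82313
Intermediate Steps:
Mul(Add(-3763, 4852), Pow(Add(Function('u')(-13, 4), -1310), -1)) = Mul(Add(-3763, 4852), Pow(Add(-13, -1310), -1)) = Mul(1089, Pow(-1323, -1)) = Mul(1089, Rational(-1, 1323)) = Rational(-121, 147)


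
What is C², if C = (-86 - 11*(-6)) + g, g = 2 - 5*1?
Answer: 529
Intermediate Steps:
g = -3 (g = 2 - 5 = -3)
C = -23 (C = (-86 - 11*(-6)) - 3 = (-86 + 66) - 3 = -20 - 3 = -23)
C² = (-23)² = 529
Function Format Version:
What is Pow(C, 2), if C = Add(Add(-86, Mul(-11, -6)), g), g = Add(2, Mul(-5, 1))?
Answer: 529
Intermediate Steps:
g = -3 (g = Add(2, -5) = -3)
C = -23 (C = Add(Add(-86, Mul(-11, -6)), -3) = Add(Add(-86, 66), -3) = Add(-20, -3) = -23)
Pow(C, 2) = Pow(-23, 2) = 529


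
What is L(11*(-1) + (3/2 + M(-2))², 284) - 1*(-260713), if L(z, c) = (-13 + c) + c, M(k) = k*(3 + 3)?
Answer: 261268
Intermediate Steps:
M(k) = 6*k (M(k) = k*6 = 6*k)
L(z, c) = -13 + 2*c
L(11*(-1) + (3/2 + M(-2))², 284) - 1*(-260713) = (-13 + 2*284) - 1*(-260713) = (-13 + 568) + 260713 = 555 + 260713 = 261268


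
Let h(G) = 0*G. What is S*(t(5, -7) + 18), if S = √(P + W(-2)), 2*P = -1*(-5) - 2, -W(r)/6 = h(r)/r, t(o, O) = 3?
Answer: 21*√6/2 ≈ 25.720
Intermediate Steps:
h(G) = 0
W(r) = 0 (W(r) = -0/r = -6*0 = 0)
P = 3/2 (P = (-1*(-5) - 2)/2 = (5 - 2)/2 = (½)*3 = 3/2 ≈ 1.5000)
S = √6/2 (S = √(3/2 + 0) = √(3/2) = √6/2 ≈ 1.2247)
S*(t(5, -7) + 18) = (√6/2)*(3 + 18) = (√6/2)*21 = 21*√6/2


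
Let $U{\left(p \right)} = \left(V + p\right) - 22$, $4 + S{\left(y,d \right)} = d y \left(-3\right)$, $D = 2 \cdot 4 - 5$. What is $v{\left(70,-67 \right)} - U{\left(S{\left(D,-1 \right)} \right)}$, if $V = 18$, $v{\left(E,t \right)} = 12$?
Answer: $11$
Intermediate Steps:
$D = 3$ ($D = 8 - 5 = 3$)
$S{\left(y,d \right)} = -4 - 3 d y$ ($S{\left(y,d \right)} = -4 + d y \left(-3\right) = -4 - 3 d y$)
$U{\left(p \right)} = -4 + p$ ($U{\left(p \right)} = \left(18 + p\right) - 22 = -4 + p$)
$v{\left(70,-67 \right)} - U{\left(S{\left(D,-1 \right)} \right)} = 12 - \left(-4 - \left(4 - 9\right)\right) = 12 - \left(-4 + \left(-4 + 9\right)\right) = 12 - \left(-4 + 5\right) = 12 - 1 = 11$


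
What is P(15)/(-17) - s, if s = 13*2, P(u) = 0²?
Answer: -26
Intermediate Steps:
P(u) = 0
s = 26
P(15)/(-17) - s = 0/(-17) - 1*26 = 0*(-1/17) - 26 = 0 - 26 = -26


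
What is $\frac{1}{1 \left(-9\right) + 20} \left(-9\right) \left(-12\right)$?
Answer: $\frac{108}{11} \approx 9.8182$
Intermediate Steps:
$\frac{1}{1 \left(-9\right) + 20} \left(-9\right) \left(-12\right) = \frac{1}{-9 + 20} \left(-9\right) \left(-12\right) = \frac{1}{11} \left(-9\right) \left(-12\right) = \left(- \frac{9}{11}\right) \left(-12\right) = \frac{108}{11}$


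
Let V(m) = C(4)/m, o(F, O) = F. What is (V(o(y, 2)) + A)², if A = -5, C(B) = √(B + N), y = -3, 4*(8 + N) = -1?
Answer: (30 + I*√17)²/36 ≈ 24.528 + 6.8718*I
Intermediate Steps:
N = -33/4 (N = -8 + (¼)*(-1) = -8 - ¼ = -33/4 ≈ -8.2500)
C(B) = √(-33/4 + B) (C(B) = √(B - 33/4) = √(-33/4 + B))
V(m) = I*√17/(2*m) (V(m) = (√(-33 + 4*4)/2)/m = (√(-33 + 16)/2)/m = (√(-17)/2)/m = ((I*√17)/2)/m = (I*√17/2)/m = I*√17/(2*m))
(V(o(y, 2)) + A)² = ((½)*I*√17/(-3) - 5)² = ((½)*I*√17*(-⅓) - 5)² = (-I*√17/6 - 5)² = (-5 - I*√17/6)²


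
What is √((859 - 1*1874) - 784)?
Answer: I*√1799 ≈ 42.415*I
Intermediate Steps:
√((859 - 1*1874) - 784) = √((859 - 1874) - 784) = √(-1015 - 784) = √(-1799) = I*√1799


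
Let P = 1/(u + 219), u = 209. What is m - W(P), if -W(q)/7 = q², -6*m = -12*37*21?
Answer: 284667943/183184 ≈ 1554.0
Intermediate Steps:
m = 1554 (m = -(-12*37)*21/6 = -(-74)*21 = -⅙*(-9324) = 1554)
P = 1/428 (P = 1/(209 + 219) = 1/428 ≈ 0.0023364)
W(q) = -7*q²
m - W(P) = 1554 - (-7)*(1/428)² = 1554 - (-7)/183184 = 1554 - 1*(-7/183184) = 1554 + 7/183184 = 284667943/183184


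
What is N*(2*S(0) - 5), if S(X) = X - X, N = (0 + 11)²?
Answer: -605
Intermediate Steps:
N = 121 (N = 11² = 121)
S(X) = 0
N*(2*S(0) - 5) = 121*(2*0 - 5) = 121*(0 - 5) = 121*(-5) = -605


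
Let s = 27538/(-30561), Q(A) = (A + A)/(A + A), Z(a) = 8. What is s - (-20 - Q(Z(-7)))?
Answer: 614243/30561 ≈ 20.099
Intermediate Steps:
Q(A) = 1 (Q(A) = (2*A)/((2*A)) = (2*A)*(1/(2*A)) = 1)
s = -27538/30561 (s = 27538*(-1/30561) = -27538/30561 ≈ -0.90108)
s - (-20 - Q(Z(-7))) = -27538/30561 - (-20 - 1*1) = -27538/30561 - (-20 - 1) = -27538/30561 - 1*(-21) = -27538/30561 + 21 = 614243/30561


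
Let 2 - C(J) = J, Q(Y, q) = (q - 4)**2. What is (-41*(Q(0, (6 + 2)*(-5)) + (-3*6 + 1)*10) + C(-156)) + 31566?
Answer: -40682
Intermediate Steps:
Q(Y, q) = (-4 + q)**2
C(J) = 2 - J
(-41*(Q(0, (6 + 2)*(-5)) + (-3*6 + 1)*10) + C(-156)) + 31566 = (-41*((-4 + (6 + 2)*(-5))**2 + (-3*6 + 1)*10) + (2 - 1*(-156))) + 31566 = (-41*((-4 + 8*(-5))**2 + (-18 + 1)*10) + (2 + 156)) + 31566 = (-41*((-4 - 40)**2 - 17*10) + 158) + 31566 = (-41*((-44)**2 - 170) + 158) + 31566 = (-41*(1936 - 170) + 158) + 31566 = (-41*1766 + 158) + 31566 = (-72406 + 158) + 31566 = -72248 + 31566 = -40682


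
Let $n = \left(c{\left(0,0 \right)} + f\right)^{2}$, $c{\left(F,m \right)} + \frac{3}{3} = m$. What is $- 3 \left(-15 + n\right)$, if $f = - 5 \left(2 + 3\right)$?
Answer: $-1983$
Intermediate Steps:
$c{\left(F,m \right)} = -1 + m$
$f = -25$ ($f = \left(-5\right) 5 = -25$)
$n = 676$ ($n = \left(\left(-1 + 0\right) - 25\right)^{2} = \left(-1 - 25\right)^{2} = \left(-26\right)^{2} = 676$)
$- 3 \left(-15 + n\right) = - 3 \left(-15 + 676\right) = \left(-3\right) 661 = -1983$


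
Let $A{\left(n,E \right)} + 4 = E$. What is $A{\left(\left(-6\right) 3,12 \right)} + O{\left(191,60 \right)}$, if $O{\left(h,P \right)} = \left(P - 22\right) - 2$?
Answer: $44$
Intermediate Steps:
$O{\left(h,P \right)} = -24 + P$ ($O{\left(h,P \right)} = \left(-22 + P\right) - 2 = -24 + P$)
$A{\left(n,E \right)} = -4 + E$
$A{\left(\left(-6\right) 3,12 \right)} + O{\left(191,60 \right)} = \left(-4 + 12\right) + \left(-24 + 60\right) = 8 + 36 = 44$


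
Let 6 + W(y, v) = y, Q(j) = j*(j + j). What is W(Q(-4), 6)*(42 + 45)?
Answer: 2262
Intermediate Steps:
Q(j) = 2*j² (Q(j) = j*(2*j) = 2*j²)
W(y, v) = -6 + y
W(Q(-4), 6)*(42 + 45) = (-6 + 2*(-4)²)*(42 + 45) = (-6 + 2*16)*87 = (-6 + 32)*87 = 26*87 = 2262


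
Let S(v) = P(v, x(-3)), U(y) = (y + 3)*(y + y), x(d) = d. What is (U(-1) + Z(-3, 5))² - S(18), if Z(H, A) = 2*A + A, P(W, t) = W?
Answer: 103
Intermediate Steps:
U(y) = 2*y*(3 + y) (U(y) = (3 + y)*(2*y) = 2*y*(3 + y))
S(v) = v
Z(H, A) = 3*A
(U(-1) + Z(-3, 5))² - S(18) = (2*(-1)*(3 - 1) + 3*5)² - 1*18 = (2*(-1)*2 + 15)² - 18 = (-4 + 15)² - 18 = 11² - 18 = 121 - 18 = 103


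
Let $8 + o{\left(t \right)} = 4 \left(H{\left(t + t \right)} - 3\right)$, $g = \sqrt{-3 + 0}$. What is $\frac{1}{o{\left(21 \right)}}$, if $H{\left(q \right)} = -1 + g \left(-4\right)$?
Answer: $\frac{i}{8 \left(- 3 i + 2 \sqrt{3}\right)} \approx -0.017857 + 0.02062 i$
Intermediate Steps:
$g = i \sqrt{3}$ ($g = \sqrt{-3} = i \sqrt{3} \approx 1.732 i$)
$H{\left(q \right)} = -1 - 4 i \sqrt{3}$ ($H{\left(q \right)} = -1 + i \sqrt{3} \left(-4\right) = -1 - 4 i \sqrt{3}$)
$o{\left(t \right)} = -24 - 16 i \sqrt{3}$ ($o{\left(t \right)} = -8 + 4 \left(\left(-1 - 4 i \sqrt{3}\right) - 3\right) = -8 + 4 \left(-4 - 4 i \sqrt{3}\right) = -8 - \left(16 + 16 i \sqrt{3}\right) = -24 - 16 i \sqrt{3}$)
$\frac{1}{o{\left(21 \right)}} = \frac{1}{-24 - 16 i \sqrt{3}}$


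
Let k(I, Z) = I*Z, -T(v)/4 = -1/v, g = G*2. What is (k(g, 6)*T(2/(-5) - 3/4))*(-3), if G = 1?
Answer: 2880/23 ≈ 125.22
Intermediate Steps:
g = 2 (g = 1*2 = 2)
T(v) = 4/v (T(v) = -(-4)/v = 4/v)
(k(g, 6)*T(2/(-5) - 3/4))*(-3) = ((2*6)*(4/(2/(-5) - 3/4)))*(-3) = (12*(4/(2*(-1/5) - 3*1/4)))*(-3) = (12*(4/(-2/5 - 3/4)))*(-3) = (12*(4/(-23/20)))*(-3) = (12*(4*(-20/23)))*(-3) = (12*(-80/23))*(-3) = -960/23*(-3) = 2880/23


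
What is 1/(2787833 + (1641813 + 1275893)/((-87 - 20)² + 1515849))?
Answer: 763649/2128927341470 ≈ 3.5870e-7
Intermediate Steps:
1/(2787833 + (1641813 + 1275893)/((-87 - 20)² + 1515849)) = 1/(2787833 + 2917706/((-107)² + 1515849)) = 1/(2787833 + 2917706/(11449 + 1515849)) = 1/(2787833 + 2917706/1527298) = 1/(2787833 + 2917706*(1/1527298)) = 1/(2787833 + 1458853/763649) = 1/(2128927341470/763649) = 763649/2128927341470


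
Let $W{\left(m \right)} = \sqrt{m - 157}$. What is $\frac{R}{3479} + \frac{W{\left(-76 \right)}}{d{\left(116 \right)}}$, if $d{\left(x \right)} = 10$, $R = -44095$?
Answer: $- \frac{44095}{3479} + \frac{i \sqrt{233}}{10} \approx -12.675 + 1.5264 i$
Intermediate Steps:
$W{\left(m \right)} = \sqrt{-157 + m}$
$\frac{R}{3479} + \frac{W{\left(-76 \right)}}{d{\left(116 \right)}} = - \frac{44095}{3479} + \frac{\sqrt{-157 - 76}}{10} = \left(-44095\right) \frac{1}{3479} + \sqrt{-233} \cdot \frac{1}{10} = - \frac{44095}{3479} + i \sqrt{233} \cdot \frac{1}{10} = - \frac{44095}{3479} + \frac{i \sqrt{233}}{10}$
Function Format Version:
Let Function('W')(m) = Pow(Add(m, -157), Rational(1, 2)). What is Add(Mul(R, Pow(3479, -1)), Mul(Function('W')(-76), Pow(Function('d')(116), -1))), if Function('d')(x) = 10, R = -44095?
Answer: Add(Rational(-44095, 3479), Mul(Rational(1, 10), I, Pow(233, Rational(1, 2)))) ≈ Add(-12.675, Mul(1.5264, I))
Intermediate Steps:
Function('W')(m) = Pow(Add(-157, m), Rational(1, 2))
Add(Mul(R, Pow(3479, -1)), Mul(Function('W')(-76), Pow(Function('d')(116), -1))) = Add(Mul(-44095, Pow(3479, -1)), Mul(Pow(Add(-157, -76), Rational(1, 2)), Pow(10, -1))) = Add(Mul(-44095, Rational(1, 3479)), Mul(Pow(-233, Rational(1, 2)), Rational(1, 10))) = Add(Rational(-44095, 3479), Mul(Mul(I, Pow(233, Rational(1, 2))), Rational(1, 10))) = Add(Rational(-44095, 3479), Mul(Rational(1, 10), I, Pow(233, Rational(1, 2))))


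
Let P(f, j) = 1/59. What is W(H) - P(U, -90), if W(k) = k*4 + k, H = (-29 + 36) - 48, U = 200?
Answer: -12096/59 ≈ -205.02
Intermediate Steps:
P(f, j) = 1/59
H = -41 (H = 7 - 48 = -41)
W(k) = 5*k (W(k) = 4*k + k = 5*k)
W(H) - P(U, -90) = 5*(-41) - 1*1/59 = -205 - 1/59 = -12096/59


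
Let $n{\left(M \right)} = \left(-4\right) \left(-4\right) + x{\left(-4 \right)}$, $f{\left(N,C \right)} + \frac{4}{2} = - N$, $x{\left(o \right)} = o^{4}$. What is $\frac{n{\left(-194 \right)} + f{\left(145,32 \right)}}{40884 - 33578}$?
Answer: $\frac{125}{7306} \approx 0.017109$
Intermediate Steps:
$f{\left(N,C \right)} = -2 - N$
$n{\left(M \right)} = 272$ ($n{\left(M \right)} = \left(-4\right) \left(-4\right) + \left(-4\right)^{4} = 16 + 256 = 272$)
$\frac{n{\left(-194 \right)} + f{\left(145,32 \right)}}{40884 - 33578} = \frac{272 - 147}{40884 - 33578} = \frac{272 - 147}{7306} = \left(272 - 147\right) \frac{1}{7306} = 125 \cdot \frac{1}{7306} = \frac{125}{7306}$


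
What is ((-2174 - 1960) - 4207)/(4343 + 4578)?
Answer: -8341/8921 ≈ -0.93499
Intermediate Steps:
((-2174 - 1960) - 4207)/(4343 + 4578) = (-4134 - 4207)/8921 = -8341*1/8921 = -8341/8921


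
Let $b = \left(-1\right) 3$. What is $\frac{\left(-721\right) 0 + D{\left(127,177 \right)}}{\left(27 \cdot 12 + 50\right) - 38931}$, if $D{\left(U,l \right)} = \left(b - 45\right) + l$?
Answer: $- \frac{129}{38557} \approx -0.0033457$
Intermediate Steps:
$b = -3$
$D{\left(U,l \right)} = -48 + l$ ($D{\left(U,l \right)} = \left(-3 - 45\right) + l = -48 + l$)
$\frac{\left(-721\right) 0 + D{\left(127,177 \right)}}{\left(27 \cdot 12 + 50\right) - 38931} = \frac{\left(-721\right) 0 + \left(-48 + 177\right)}{\left(27 \cdot 12 + 50\right) - 38931} = \frac{0 + 129}{\left(324 + 50\right) - 38931} = \frac{129}{374 - 38931} = \frac{129}{-38557} = 129 \left(- \frac{1}{38557}\right) = - \frac{129}{38557}$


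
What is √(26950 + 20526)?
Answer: 2*√11869 ≈ 217.89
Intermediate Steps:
√(26950 + 20526) = √47476 = 2*√11869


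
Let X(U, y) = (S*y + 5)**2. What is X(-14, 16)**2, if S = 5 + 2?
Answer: 187388721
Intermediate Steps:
S = 7
X(U, y) = (5 + 7*y)**2 (X(U, y) = (7*y + 5)**2 = (5 + 7*y)**2)
X(-14, 16)**2 = ((5 + 7*16)**2)**2 = ((5 + 112)**2)**2 = (117**2)**2 = 13689**2 = 187388721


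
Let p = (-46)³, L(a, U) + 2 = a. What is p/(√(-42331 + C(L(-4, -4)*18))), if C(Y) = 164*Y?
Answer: 97336*I*√60043/60043 ≈ 397.23*I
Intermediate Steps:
L(a, U) = -2 + a
p = -97336
p/(√(-42331 + C(L(-4, -4)*18))) = -97336/√(-42331 + 164*((-2 - 4)*18)) = -97336/√(-42331 + 164*(-6*18)) = -97336/√(-42331 + 164*(-108)) = -97336/√(-42331 - 17712) = -97336*(-I*√60043/60043) = -(-97336)*I*√60043/60043 = 97336*I*√60043/60043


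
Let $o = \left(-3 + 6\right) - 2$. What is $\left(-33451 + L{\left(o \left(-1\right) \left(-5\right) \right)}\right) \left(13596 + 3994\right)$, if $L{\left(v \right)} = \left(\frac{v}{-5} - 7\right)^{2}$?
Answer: $-587277330$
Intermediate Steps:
$o = 1$ ($o = 3 - 2 = 1$)
$L{\left(v \right)} = \left(-7 - \frac{v}{5}\right)^{2}$ ($L{\left(v \right)} = \left(v \left(- \frac{1}{5}\right) - 7\right)^{2} = \left(- \frac{v}{5} - 7\right)^{2} = \left(-7 - \frac{v}{5}\right)^{2}$)
$\left(-33451 + L{\left(o \left(-1\right) \left(-5\right) \right)}\right) \left(13596 + 3994\right) = \left(-33451 + \frac{\left(35 + 1 \left(-1\right) \left(-5\right)\right)^{2}}{25}\right) \left(13596 + 3994\right) = \left(-33451 + \frac{\left(35 - -5\right)^{2}}{25}\right) 17590 = \left(-33451 + \frac{\left(35 + 5\right)^{2}}{25}\right) 17590 = \left(-33451 + \frac{40^{2}}{25}\right) 17590 = \left(-33451 + \frac{1}{25} \cdot 1600\right) 17590 = \left(-33451 + 64\right) 17590 = \left(-33387\right) 17590 = -587277330$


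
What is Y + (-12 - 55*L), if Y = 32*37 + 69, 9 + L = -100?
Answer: 7236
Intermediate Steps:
L = -109 (L = -9 - 100 = -109)
Y = 1253 (Y = 1184 + 69 = 1253)
Y + (-12 - 55*L) = 1253 + (-12 - 55*(-109)) = 1253 + (-12 + 5995) = 1253 + 5983 = 7236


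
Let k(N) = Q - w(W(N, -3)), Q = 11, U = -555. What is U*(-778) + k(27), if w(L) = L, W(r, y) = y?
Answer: 431804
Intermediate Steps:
k(N) = 14 (k(N) = 11 - 1*(-3) = 11 + 3 = 14)
U*(-778) + k(27) = -555*(-778) + 14 = 431790 + 14 = 431804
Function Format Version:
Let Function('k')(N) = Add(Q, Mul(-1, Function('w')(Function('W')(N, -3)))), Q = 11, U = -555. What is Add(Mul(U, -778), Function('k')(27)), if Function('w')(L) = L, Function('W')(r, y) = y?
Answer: 431804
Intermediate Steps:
Function('k')(N) = 14 (Function('k')(N) = Add(11, Mul(-1, -3)) = Add(11, 3) = 14)
Add(Mul(U, -778), Function('k')(27)) = Add(Mul(-555, -778), 14) = Add(431790, 14) = 431804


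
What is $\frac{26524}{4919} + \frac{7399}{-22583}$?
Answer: $\frac{562595811}{111085777} \approx 5.0645$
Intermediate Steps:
$\frac{26524}{4919} + \frac{7399}{-22583} = 26524 \cdot \frac{1}{4919} + 7399 \left(- \frac{1}{22583}\right) = \frac{26524}{4919} - \frac{7399}{22583} = \frac{562595811}{111085777}$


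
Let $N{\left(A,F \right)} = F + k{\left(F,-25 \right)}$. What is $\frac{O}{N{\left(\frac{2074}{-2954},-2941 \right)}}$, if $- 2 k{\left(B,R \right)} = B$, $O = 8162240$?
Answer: $- \frac{16324480}{2941} \approx -5550.7$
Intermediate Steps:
$k{\left(B,R \right)} = - \frac{B}{2}$
$N{\left(A,F \right)} = \frac{F}{2}$ ($N{\left(A,F \right)} = F - \frac{F}{2} = \frac{F}{2}$)
$\frac{O}{N{\left(\frac{2074}{-2954},-2941 \right)}} = \frac{8162240}{\frac{1}{2} \left(-2941\right)} = \frac{8162240}{- \frac{2941}{2}} = 8162240 \left(- \frac{2}{2941}\right) = - \frac{16324480}{2941}$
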